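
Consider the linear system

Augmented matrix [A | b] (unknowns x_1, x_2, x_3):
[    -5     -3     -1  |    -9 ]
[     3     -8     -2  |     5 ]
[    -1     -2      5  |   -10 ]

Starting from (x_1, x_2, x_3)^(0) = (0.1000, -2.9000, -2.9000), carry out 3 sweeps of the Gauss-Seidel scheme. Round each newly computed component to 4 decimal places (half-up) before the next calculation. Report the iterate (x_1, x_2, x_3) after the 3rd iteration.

Iteration 1:
  x_1 = (-9 - (-3)·-2.9000 - (-1)·-2.9000) / (-5) = 4.1200
  x_2 = (5 - (3)·4.1200 - (-2)·-2.9000) / (-8) = 1.6450
  x_3 = (-10 - (-1)·4.1200 - (-2)·1.6450) / (5) = -0.5180
Iteration 2:
  x_1 = (-9 - (-3)·1.6450 - (-1)·-0.5180) / (-5) = 0.9166
  x_2 = (5 - (3)·0.9166 - (-2)·-0.5180) / (-8) = -0.1518
  x_3 = (-10 - (-1)·0.9166 - (-2)·-0.1518) / (5) = -1.8774
Iteration 3:
  x_1 = (-9 - (-3)·-0.1518 - (-1)·-1.8774) / (-5) = 2.2666
  x_2 = (5 - (3)·2.2666 - (-2)·-1.8774) / (-8) = 0.6943
  x_3 = (-10 - (-1)·2.2666 - (-2)·0.6943) / (5) = -1.2690

(2.2666, 0.6943, -1.2690)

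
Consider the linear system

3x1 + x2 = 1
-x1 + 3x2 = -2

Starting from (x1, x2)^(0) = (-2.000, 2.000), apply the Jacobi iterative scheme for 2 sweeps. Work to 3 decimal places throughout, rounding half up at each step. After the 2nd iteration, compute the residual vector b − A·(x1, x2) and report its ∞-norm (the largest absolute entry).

1.112

Iteration 1:
  x1 = (1 - (1)·2.000) / (3) = -0.333
  x2 = (-2 - (-1)·-2.000) / (3) = -1.333
Iteration 2:
  x1 = (1 - (1)·-1.333) / (3) = 0.778
  x2 = (-2 - (-1)·-0.333) / (3) = -0.778
Residual b − A·x = (-0.556, 1.112); ∞-norm = 1.112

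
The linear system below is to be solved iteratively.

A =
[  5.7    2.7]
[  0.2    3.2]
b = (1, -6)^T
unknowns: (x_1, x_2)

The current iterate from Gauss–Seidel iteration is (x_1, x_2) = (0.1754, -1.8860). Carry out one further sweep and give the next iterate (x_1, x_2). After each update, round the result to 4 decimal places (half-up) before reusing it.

(1.0688, -1.9418)

One sweep:
  x_1 = (1 - (2.7)·-1.8860) / (5.7) = 1.0688
  x_2 = (-6 - (0.2)·1.0688) / (3.2) = -1.9418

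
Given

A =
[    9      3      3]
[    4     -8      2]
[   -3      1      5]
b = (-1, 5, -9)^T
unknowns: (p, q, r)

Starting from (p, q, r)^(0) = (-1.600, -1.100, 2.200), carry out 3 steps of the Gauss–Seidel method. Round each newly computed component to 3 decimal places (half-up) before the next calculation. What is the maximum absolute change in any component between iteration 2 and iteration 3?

Iteration 1:
  p = (-1 - (3)·-1.100 - (3)·2.200) / (9) = -0.478
  q = (5 - (4)·-0.478 - (2)·2.200) / (-8) = -0.314
  r = (-9 - (-3)·-0.478 - (1)·-0.314) / (5) = -2.024
Iteration 2:
  p = (-1 - (3)·-0.314 - (3)·-2.024) / (9) = 0.668
  q = (5 - (4)·0.668 - (2)·-2.024) / (-8) = -0.797
  r = (-9 - (-3)·0.668 - (1)·-0.797) / (5) = -1.240
Iteration 3:
  p = (-1 - (3)·-0.797 - (3)·-1.240) / (9) = 0.568
  q = (5 - (4)·0.568 - (2)·-1.240) / (-8) = -0.651
  r = (-9 - (-3)·0.568 - (1)·-0.651) / (5) = -1.329
Change: (-0.100, 0.146, -0.089) → max |·| = 0.146

0.146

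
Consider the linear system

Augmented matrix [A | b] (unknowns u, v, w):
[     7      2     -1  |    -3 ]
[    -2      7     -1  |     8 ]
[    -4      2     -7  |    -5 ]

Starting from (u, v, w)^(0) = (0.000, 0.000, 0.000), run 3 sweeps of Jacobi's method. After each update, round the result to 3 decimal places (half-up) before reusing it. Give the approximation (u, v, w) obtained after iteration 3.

Iteration 1:
  u = (-3 - (2)·0.000 - (-1)·0.000) / (7) = -0.429
  v = (8 - (-2)·0.000 - (-1)·0.000) / (7) = 1.143
  w = (-5 - (-4)·0.000 - (2)·0.000) / (-7) = 0.714
Iteration 2:
  u = (-3 - (2)·1.143 - (-1)·0.714) / (7) = -0.653
  v = (8 - (-2)·-0.429 - (-1)·0.714) / (7) = 1.122
  w = (-5 - (-4)·-0.429 - (2)·1.143) / (-7) = 1.286
Iteration 3:
  u = (-3 - (2)·1.122 - (-1)·1.286) / (7) = -0.565
  v = (8 - (-2)·-0.653 - (-1)·1.286) / (7) = 1.140
  w = (-5 - (-4)·-0.653 - (2)·1.122) / (-7) = 1.408

(-0.565, 1.140, 1.408)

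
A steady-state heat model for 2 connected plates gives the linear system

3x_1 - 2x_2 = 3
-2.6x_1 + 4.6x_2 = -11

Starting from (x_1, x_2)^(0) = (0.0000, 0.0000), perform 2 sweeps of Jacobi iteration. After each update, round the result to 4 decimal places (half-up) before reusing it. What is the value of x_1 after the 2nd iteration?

Iteration 1:
  x_1 = (3 - (-2)·0.0000) / (3) = 1.0000
  x_2 = (-11 - (-2.6)·0.0000) / (4.6) = -2.3913
Iteration 2:
  x_1 = (3 - (-2)·-2.3913) / (3) = -0.5942
  x_2 = (-11 - (-2.6)·1.0000) / (4.6) = -1.8261

-0.5942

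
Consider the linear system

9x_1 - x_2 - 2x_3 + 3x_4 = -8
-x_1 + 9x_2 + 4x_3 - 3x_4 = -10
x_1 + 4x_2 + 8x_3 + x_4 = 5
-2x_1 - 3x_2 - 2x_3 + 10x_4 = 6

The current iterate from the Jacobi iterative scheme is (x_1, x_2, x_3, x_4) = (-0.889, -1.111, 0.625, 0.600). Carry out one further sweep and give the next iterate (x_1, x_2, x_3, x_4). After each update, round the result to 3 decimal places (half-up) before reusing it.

One sweep:
  x_1 = (-8 - (-1)·-1.111 - (-2)·0.625 - (3)·0.600) / (9) = -1.073
  x_2 = (-10 - (-1)·-0.889 - (4)·0.625 - (-3)·0.600) / (9) = -1.288
  x_3 = (5 - (1)·-0.889 - (4)·-1.111 - (1)·0.600) / (8) = 1.217
  x_4 = (6 - (-2)·-0.889 - (-3)·-1.111 - (-2)·0.625) / (10) = 0.214

(-1.073, -1.288, 1.217, 0.214)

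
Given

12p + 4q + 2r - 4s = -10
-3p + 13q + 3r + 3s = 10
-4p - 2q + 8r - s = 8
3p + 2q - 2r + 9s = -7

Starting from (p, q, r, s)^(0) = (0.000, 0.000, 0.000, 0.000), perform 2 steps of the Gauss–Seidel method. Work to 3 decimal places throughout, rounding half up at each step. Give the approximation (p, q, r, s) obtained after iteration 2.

Iteration 1:
  p = (-10 - (4)·0.000 - (2)·0.000 - (-4)·0.000) / (12) = -0.833
  q = (10 - (-3)·-0.833 - (3)·0.000 - (3)·0.000) / (13) = 0.577
  r = (8 - (-4)·-0.833 - (-2)·0.577 - (-1)·0.000) / (8) = 0.728
  s = (-7 - (3)·-0.833 - (2)·0.577 - (-2)·0.728) / (9) = -0.467
Iteration 2:
  p = (-10 - (4)·0.577 - (2)·0.728 - (-4)·-0.467) / (12) = -1.303
  q = (10 - (-3)·-1.303 - (3)·0.728 - (3)·-0.467) / (13) = 0.408
  r = (8 - (-4)·-1.303 - (-2)·0.408 - (-1)·-0.467) / (8) = 0.392
  s = (-7 - (3)·-1.303 - (2)·0.408 - (-2)·0.392) / (9) = -0.347

(-1.303, 0.408, 0.392, -0.347)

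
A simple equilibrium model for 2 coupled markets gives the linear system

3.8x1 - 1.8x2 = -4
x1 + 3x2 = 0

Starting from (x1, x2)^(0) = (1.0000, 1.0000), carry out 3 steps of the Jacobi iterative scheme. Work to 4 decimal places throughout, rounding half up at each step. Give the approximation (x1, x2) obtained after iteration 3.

Iteration 1:
  x1 = (-4 - (-1.8)·1.0000) / (3.8) = -0.5789
  x2 = (0 - (1)·1.0000) / (3) = -0.3333
Iteration 2:
  x1 = (-4 - (-1.8)·-0.3333) / (3.8) = -1.2105
  x2 = (0 - (1)·-0.5789) / (3) = 0.1930
Iteration 3:
  x1 = (-4 - (-1.8)·0.1930) / (3.8) = -0.9612
  x2 = (0 - (1)·-1.2105) / (3) = 0.4035

(-0.9612, 0.4035)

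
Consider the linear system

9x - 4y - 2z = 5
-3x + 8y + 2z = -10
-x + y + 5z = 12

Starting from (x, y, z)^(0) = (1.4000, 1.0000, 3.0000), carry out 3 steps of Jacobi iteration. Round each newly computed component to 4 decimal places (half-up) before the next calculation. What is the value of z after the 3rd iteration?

2.7392

Iteration 1:
  x = (5 - (-4)·1.0000 - (-2)·3.0000) / (9) = 1.6667
  y = (-10 - (-3)·1.4000 - (2)·3.0000) / (8) = -1.4750
  z = (12 - (-1)·1.4000 - (1)·1.0000) / (5) = 2.4800
Iteration 2:
  x = (5 - (-4)·-1.4750 - (-2)·2.4800) / (9) = 0.4511
  y = (-10 - (-3)·1.6667 - (2)·2.4800) / (8) = -1.2450
  z = (12 - (-1)·1.6667 - (1)·-1.4750) / (5) = 3.0283
Iteration 3:
  x = (5 - (-4)·-1.2450 - (-2)·3.0283) / (9) = 0.6752
  y = (-10 - (-3)·0.4511 - (2)·3.0283) / (8) = -1.8379
  z = (12 - (-1)·0.4511 - (1)·-1.2450) / (5) = 2.7392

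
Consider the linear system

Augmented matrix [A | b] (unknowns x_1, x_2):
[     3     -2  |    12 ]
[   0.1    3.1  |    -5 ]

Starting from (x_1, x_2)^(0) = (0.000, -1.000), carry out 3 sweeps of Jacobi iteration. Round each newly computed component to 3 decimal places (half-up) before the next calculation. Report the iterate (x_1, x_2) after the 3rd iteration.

Iteration 1:
  x_1 = (12 - (-2)·-1.000) / (3) = 3.333
  x_2 = (-5 - (0.1)·0.000) / (3.1) = -1.613
Iteration 2:
  x_1 = (12 - (-2)·-1.613) / (3) = 2.925
  x_2 = (-5 - (0.1)·3.333) / (3.1) = -1.720
Iteration 3:
  x_1 = (12 - (-2)·-1.720) / (3) = 2.853
  x_2 = (-5 - (0.1)·2.925) / (3.1) = -1.707

(2.853, -1.707)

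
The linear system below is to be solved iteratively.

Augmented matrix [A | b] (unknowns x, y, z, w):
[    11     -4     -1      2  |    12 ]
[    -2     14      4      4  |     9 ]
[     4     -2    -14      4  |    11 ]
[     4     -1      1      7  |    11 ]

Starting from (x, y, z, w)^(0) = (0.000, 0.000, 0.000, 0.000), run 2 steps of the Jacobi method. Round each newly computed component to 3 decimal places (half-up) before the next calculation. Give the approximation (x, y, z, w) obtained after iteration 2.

(0.968, 0.574, -0.117, 1.152)

Iteration 1:
  x = (12 - (-4)·0.000 - (-1)·0.000 - (2)·0.000) / (11) = 1.091
  y = (9 - (-2)·0.000 - (4)·0.000 - (4)·0.000) / (14) = 0.643
  z = (11 - (4)·0.000 - (-2)·0.000 - (4)·0.000) / (-14) = -0.786
  w = (11 - (4)·0.000 - (-1)·0.000 - (1)·0.000) / (7) = 1.571
Iteration 2:
  x = (12 - (-4)·0.643 - (-1)·-0.786 - (2)·1.571) / (11) = 0.968
  y = (9 - (-2)·1.091 - (4)·-0.786 - (4)·1.571) / (14) = 0.574
  z = (11 - (4)·1.091 - (-2)·0.643 - (4)·1.571) / (-14) = -0.117
  w = (11 - (4)·1.091 - (-1)·0.643 - (1)·-0.786) / (7) = 1.152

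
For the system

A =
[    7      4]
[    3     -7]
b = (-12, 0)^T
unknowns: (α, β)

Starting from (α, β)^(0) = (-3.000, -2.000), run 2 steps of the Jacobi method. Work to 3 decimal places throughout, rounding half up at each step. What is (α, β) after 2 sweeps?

(-0.979, -0.245)

Iteration 1:
  α = (-12 - (4)·-2.000) / (7) = -0.571
  β = (0 - (3)·-3.000) / (-7) = -1.286
Iteration 2:
  α = (-12 - (4)·-1.286) / (7) = -0.979
  β = (0 - (3)·-0.571) / (-7) = -0.245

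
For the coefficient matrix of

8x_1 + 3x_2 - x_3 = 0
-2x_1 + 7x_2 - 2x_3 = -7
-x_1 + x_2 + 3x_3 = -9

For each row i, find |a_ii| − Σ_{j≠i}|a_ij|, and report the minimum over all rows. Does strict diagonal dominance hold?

1

row 1: |8| − (3+1) = 4
row 2: |7| − (2+2) = 3
row 3: |3| − (1+1) = 1
minimum over rows = 1 → strictly diagonally dominant (convergence guaranteed)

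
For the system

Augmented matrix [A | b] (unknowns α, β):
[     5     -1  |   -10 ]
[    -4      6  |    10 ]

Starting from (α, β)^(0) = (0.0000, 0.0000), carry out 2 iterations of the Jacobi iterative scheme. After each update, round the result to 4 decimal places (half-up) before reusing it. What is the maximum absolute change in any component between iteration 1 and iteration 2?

Iteration 1:
  α = (-10 - (-1)·0.0000) / (5) = -2.0000
  β = (10 - (-4)·0.0000) / (6) = 1.6667
Iteration 2:
  α = (-10 - (-1)·1.6667) / (5) = -1.6667
  β = (10 - (-4)·-2.0000) / (6) = 0.3333
Change: (0.3333, -1.3334) → max |·| = 1.3334

1.3334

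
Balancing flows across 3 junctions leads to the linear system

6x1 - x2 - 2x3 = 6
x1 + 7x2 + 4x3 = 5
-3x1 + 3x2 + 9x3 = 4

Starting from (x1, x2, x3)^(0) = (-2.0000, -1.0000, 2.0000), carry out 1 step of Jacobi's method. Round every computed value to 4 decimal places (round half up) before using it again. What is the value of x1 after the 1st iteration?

1.5000

Iteration 1:
  x1 = (6 - (-1)·-1.0000 - (-2)·2.0000) / (6) = 1.5000
  x2 = (5 - (1)·-2.0000 - (4)·2.0000) / (7) = -0.1429
  x3 = (4 - (-3)·-2.0000 - (3)·-1.0000) / (9) = 0.1111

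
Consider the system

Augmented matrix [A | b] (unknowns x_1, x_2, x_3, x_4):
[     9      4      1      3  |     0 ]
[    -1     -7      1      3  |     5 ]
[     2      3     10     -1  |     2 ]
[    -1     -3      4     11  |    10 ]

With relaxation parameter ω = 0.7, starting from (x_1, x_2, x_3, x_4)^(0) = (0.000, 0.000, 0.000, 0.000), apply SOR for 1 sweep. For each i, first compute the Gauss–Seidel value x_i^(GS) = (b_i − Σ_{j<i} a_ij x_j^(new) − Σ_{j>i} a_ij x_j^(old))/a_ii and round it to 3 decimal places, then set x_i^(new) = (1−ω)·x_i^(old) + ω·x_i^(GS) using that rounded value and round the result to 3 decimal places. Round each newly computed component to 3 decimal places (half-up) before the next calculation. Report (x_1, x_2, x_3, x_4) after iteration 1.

Iteration 1:
  x_1: GS value = (0 - (4)·0.000 - (1)·0.000 - (3)·0.000) / (9) = 0.000;  x_1 ← (1−ω)·0.000 + ω·0.000 = 0.000
  x_2: GS value = (5 - (-1)·0.000 - (1)·0.000 - (3)·0.000) / (-7) = -0.714;  x_2 ← (1−ω)·0.000 + ω·-0.714 = -0.500
  x_3: GS value = (2 - (2)·0.000 - (3)·-0.500 - (-1)·0.000) / (10) = 0.350;  x_3 ← (1−ω)·0.000 + ω·0.350 = 0.245
  x_4: GS value = (10 - (-1)·0.000 - (-3)·-0.500 - (4)·0.245) / (11) = 0.684;  x_4 ← (1−ω)·0.000 + ω·0.684 = 0.479

(0.000, -0.500, 0.245, 0.479)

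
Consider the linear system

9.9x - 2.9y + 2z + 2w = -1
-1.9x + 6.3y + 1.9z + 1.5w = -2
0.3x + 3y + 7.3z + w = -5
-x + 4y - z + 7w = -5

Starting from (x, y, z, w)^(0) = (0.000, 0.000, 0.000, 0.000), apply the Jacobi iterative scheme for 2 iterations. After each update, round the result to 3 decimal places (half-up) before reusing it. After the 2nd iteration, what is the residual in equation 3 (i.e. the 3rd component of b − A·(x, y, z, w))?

Iteration 1:
  x = (-1 - (-2.9)·0.000 - (2)·0.000 - (2)·0.000) / (9.9) = -0.101
  y = (-2 - (-1.9)·0.000 - (1.9)·0.000 - (1.5)·0.000) / (6.3) = -0.317
  z = (-5 - (0.3)·0.000 - (3)·0.000 - (1)·0.000) / (7.3) = -0.685
  w = (-5 - (-1)·0.000 - (4)·0.000 - (-1)·0.000) / (7) = -0.714
Iteration 2:
  x = (-1 - (-2.9)·-0.317 - (2)·-0.685 - (2)·-0.714) / (9.9) = 0.089
  y = (-2 - (-1.9)·-0.101 - (1.9)·-0.685 - (1.5)·-0.714) / (6.3) = 0.029
  z = (-5 - (0.3)·-0.101 - (3)·-0.317 - (1)·-0.714) / (7.3) = -0.453
  w = (-5 - (-1)·-0.101 - (4)·-0.317 - (-1)·-0.685) / (7) = -0.645
Residual b − A·x = (0.399, -0.185, -1.162, -0.965)

-1.162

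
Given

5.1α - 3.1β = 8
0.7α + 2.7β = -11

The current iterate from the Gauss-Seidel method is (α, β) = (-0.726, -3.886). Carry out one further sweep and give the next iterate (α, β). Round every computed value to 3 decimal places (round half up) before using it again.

(-0.793, -3.868)

One sweep:
  α = (8 - (-3.1)·-3.886) / (5.1) = -0.793
  β = (-11 - (0.7)·-0.793) / (2.7) = -3.868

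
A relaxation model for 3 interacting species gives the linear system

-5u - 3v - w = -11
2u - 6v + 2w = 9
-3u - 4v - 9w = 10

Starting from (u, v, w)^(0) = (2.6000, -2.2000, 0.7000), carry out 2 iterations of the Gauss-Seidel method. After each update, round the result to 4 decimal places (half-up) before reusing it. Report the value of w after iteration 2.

Iteration 1:
  u = (-11 - (-3)·-2.2000 - (-1)·0.7000) / (-5) = 3.3800
  v = (9 - (2)·3.3800 - (2)·0.7000) / (-6) = -0.1400
  w = (10 - (-3)·3.3800 - (-4)·-0.1400) / (-9) = -2.1756
Iteration 2:
  u = (-11 - (-3)·-0.1400 - (-1)·-2.1756) / (-5) = 2.7191
  v = (9 - (2)·2.7191 - (2)·-2.1756) / (-6) = -1.3188
  w = (10 - (-3)·2.7191 - (-4)·-1.3188) / (-9) = -1.4313

-1.4313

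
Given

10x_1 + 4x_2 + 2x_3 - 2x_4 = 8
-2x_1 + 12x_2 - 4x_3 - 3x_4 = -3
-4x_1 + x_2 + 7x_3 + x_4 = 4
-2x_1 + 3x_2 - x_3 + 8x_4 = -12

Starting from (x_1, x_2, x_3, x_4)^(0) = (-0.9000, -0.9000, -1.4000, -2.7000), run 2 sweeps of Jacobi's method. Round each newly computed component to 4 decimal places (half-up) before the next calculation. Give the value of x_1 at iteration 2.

0.9899

Iteration 1:
  x_1 = (8 - (4)·-0.9000 - (2)·-1.4000 - (-2)·-2.7000) / (10) = 0.9000
  x_2 = (-3 - (-2)·-0.9000 - (-4)·-1.4000 - (-3)·-2.7000) / (12) = -1.5417
  x_3 = (4 - (-4)·-0.9000 - (1)·-0.9000 - (1)·-2.7000) / (7) = 0.5714
  x_4 = (-12 - (-2)·-0.9000 - (3)·-0.9000 - (-1)·-1.4000) / (8) = -1.5625
Iteration 2:
  x_1 = (8 - (4)·-1.5417 - (2)·0.5714 - (-2)·-1.5625) / (10) = 0.9899
  x_2 = (-3 - (-2)·0.9000 - (-4)·0.5714 - (-3)·-1.5625) / (12) = -0.3002
  x_3 = (4 - (-4)·0.9000 - (1)·-1.5417 - (1)·-1.5625) / (7) = 1.5292
  x_4 = (-12 - (-2)·0.9000 - (3)·-1.5417 - (-1)·0.5714) / (8) = -0.6254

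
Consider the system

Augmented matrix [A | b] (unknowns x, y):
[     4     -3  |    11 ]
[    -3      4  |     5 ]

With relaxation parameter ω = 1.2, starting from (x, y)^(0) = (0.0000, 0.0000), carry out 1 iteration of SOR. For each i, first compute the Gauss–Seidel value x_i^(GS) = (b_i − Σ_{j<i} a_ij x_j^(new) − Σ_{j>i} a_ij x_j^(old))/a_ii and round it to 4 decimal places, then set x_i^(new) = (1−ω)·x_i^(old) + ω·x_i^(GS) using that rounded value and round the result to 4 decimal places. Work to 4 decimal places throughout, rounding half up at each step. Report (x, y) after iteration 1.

Iteration 1:
  x: GS value = (11 - (-3)·0.0000) / (4) = 2.7500;  x ← (1−ω)·0.0000 + ω·2.7500 = 3.3000
  y: GS value = (5 - (-3)·3.3000) / (4) = 3.7250;  y ← (1−ω)·0.0000 + ω·3.7250 = 4.4700

(3.3000, 4.4700)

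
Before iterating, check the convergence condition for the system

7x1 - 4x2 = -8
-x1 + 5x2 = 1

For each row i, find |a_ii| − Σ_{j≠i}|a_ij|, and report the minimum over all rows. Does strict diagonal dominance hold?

3

row 1: |7| − (4) = 3
row 2: |5| − (1) = 4
minimum over rows = 3 → strictly diagonally dominant (convergence guaranteed)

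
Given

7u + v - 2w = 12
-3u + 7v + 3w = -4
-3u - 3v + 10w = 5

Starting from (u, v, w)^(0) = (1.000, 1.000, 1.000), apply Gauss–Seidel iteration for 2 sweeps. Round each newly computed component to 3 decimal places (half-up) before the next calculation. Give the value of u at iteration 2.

Iteration 1:
  u = (12 - (1)·1.000 - (-2)·1.000) / (7) = 1.857
  v = (-4 - (-3)·1.857 - (3)·1.000) / (7) = -0.204
  w = (5 - (-3)·1.857 - (-3)·-0.204) / (10) = 0.996
Iteration 2:
  u = (12 - (1)·-0.204 - (-2)·0.996) / (7) = 2.028
  v = (-4 - (-3)·2.028 - (3)·0.996) / (7) = -0.129
  w = (5 - (-3)·2.028 - (-3)·-0.129) / (10) = 1.070

2.028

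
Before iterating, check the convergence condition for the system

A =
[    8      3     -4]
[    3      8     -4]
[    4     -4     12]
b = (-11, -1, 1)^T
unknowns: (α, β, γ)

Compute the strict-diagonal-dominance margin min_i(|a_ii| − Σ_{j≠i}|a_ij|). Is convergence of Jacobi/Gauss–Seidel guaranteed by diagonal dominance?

1

row 1: |8| − (3+4) = 1
row 2: |8| − (3+4) = 1
row 3: |12| − (4+4) = 4
minimum over rows = 1 → strictly diagonally dominant (convergence guaranteed)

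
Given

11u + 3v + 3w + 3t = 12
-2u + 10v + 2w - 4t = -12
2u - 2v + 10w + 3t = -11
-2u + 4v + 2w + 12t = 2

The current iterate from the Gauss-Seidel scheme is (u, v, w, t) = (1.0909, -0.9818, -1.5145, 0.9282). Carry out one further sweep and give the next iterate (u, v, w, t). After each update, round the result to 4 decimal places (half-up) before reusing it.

(1.5186, -0.2221, -1.7266, 0.7816)

One sweep:
  u = (12 - (3)·-0.9818 - (3)·-1.5145 - (3)·0.9282) / (11) = 1.5186
  v = (-12 - (-2)·1.5186 - (2)·-1.5145 - (-4)·0.9282) / (10) = -0.2221
  w = (-11 - (2)·1.5186 - (-2)·-0.2221 - (3)·0.9282) / (10) = -1.7266
  t = (2 - (-2)·1.5186 - (4)·-0.2221 - (2)·-1.7266) / (12) = 0.7816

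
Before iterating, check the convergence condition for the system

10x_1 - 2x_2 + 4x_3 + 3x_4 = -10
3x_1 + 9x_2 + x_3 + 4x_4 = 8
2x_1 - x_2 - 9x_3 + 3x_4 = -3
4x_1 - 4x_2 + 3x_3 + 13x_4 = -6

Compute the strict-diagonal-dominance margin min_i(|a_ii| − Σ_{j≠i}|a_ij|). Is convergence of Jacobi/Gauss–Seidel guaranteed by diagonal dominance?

row 1: |10| − (2+4+3) = 1
row 2: |9| − (3+1+4) = 1
row 3: |-9| − (2+1+3) = 3
row 4: |13| − (4+4+3) = 2
minimum over rows = 1 → strictly diagonally dominant (convergence guaranteed)

1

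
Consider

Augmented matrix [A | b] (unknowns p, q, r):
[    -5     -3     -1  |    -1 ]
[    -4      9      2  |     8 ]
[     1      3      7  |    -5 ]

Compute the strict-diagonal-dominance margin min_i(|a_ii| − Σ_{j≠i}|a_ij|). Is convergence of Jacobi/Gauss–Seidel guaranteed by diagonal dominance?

1

row 1: |-5| − (3+1) = 1
row 2: |9| − (4+2) = 3
row 3: |7| − (1+3) = 3
minimum over rows = 1 → strictly diagonally dominant (convergence guaranteed)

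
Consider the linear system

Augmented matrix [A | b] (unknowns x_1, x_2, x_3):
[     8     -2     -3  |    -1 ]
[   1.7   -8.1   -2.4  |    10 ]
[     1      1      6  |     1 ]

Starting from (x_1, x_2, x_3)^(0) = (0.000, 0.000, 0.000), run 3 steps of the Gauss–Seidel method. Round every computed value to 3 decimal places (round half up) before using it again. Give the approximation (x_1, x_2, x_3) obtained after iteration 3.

(-0.309, -1.433, 0.457)

Iteration 1:
  x_1 = (-1 - (-2)·0.000 - (-3)·0.000) / (8) = -0.125
  x_2 = (10 - (1.7)·-0.125 - (-2.4)·0.000) / (-8.1) = -1.261
  x_3 = (1 - (1)·-0.125 - (1)·-1.261) / (6) = 0.398
Iteration 2:
  x_1 = (-1 - (-2)·-1.261 - (-3)·0.398) / (8) = -0.291
  x_2 = (10 - (1.7)·-0.291 - (-2.4)·0.398) / (-8.1) = -1.414
  x_3 = (1 - (1)·-0.291 - (1)·-1.414) / (6) = 0.451
Iteration 3:
  x_1 = (-1 - (-2)·-1.414 - (-3)·0.451) / (8) = -0.309
  x_2 = (10 - (1.7)·-0.309 - (-2.4)·0.451) / (-8.1) = -1.433
  x_3 = (1 - (1)·-0.309 - (1)·-1.433) / (6) = 0.457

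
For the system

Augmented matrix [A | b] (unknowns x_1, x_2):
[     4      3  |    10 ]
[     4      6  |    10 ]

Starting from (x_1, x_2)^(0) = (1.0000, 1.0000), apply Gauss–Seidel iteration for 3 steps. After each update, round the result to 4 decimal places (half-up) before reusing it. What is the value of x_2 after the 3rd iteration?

0.1250

Iteration 1:
  x_1 = (10 - (3)·1.0000) / (4) = 1.7500
  x_2 = (10 - (4)·1.7500) / (6) = 0.5000
Iteration 2:
  x_1 = (10 - (3)·0.5000) / (4) = 2.1250
  x_2 = (10 - (4)·2.1250) / (6) = 0.2500
Iteration 3:
  x_1 = (10 - (3)·0.2500) / (4) = 2.3125
  x_2 = (10 - (4)·2.3125) / (6) = 0.1250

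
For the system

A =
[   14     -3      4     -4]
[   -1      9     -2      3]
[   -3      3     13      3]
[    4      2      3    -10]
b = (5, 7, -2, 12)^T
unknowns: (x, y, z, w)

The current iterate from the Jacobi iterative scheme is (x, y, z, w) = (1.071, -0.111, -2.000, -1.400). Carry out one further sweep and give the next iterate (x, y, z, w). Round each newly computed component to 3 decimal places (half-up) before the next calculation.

(0.505, 0.919, 0.442, -1.394)

One sweep:
  x = (5 - (-3)·-0.111 - (4)·-2.000 - (-4)·-1.400) / (14) = 0.505
  y = (7 - (-1)·1.071 - (-2)·-2.000 - (3)·-1.400) / (9) = 0.919
  z = (-2 - (-3)·1.071 - (3)·-0.111 - (3)·-1.400) / (13) = 0.442
  w = (12 - (4)·1.071 - (2)·-0.111 - (3)·-2.000) / (-10) = -1.394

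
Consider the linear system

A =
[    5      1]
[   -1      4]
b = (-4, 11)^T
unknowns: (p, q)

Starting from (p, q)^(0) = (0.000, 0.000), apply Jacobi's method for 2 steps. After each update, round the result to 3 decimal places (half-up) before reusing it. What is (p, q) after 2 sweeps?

Iteration 1:
  p = (-4 - (1)·0.000) / (5) = -0.800
  q = (11 - (-1)·0.000) / (4) = 2.750
Iteration 2:
  p = (-4 - (1)·2.750) / (5) = -1.350
  q = (11 - (-1)·-0.800) / (4) = 2.550

(-1.350, 2.550)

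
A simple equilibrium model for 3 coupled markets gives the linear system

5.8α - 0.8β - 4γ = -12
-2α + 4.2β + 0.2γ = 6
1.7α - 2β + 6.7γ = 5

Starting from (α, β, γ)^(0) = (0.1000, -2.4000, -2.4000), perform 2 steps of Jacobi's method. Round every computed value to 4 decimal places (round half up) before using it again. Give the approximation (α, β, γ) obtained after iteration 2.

(-1.8465, -0.5027, 2.2500)

Iteration 1:
  α = (-12 - (-0.8)·-2.4000 - (-4)·-2.4000) / (5.8) = -4.0552
  β = (6 - (-2)·0.1000 - (0.2)·-2.4000) / (4.2) = 1.5905
  γ = (5 - (1.7)·0.1000 - (-2)·-2.4000) / (6.7) = 0.0045
Iteration 2:
  α = (-12 - (-0.8)·1.5905 - (-4)·0.0045) / (5.8) = -1.8465
  β = (6 - (-2)·-4.0552 - (0.2)·0.0045) / (4.2) = -0.5027
  γ = (5 - (1.7)·-4.0552 - (-2)·1.5905) / (6.7) = 2.2500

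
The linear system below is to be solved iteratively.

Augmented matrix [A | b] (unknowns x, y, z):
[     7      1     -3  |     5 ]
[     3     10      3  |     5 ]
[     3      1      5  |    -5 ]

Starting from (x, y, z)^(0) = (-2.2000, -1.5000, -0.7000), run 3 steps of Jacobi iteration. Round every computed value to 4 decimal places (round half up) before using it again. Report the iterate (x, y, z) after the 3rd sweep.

Iteration 1:
  x = (5 - (1)·-1.5000 - (-3)·-0.7000) / (7) = 0.6286
  y = (5 - (3)·-2.2000 - (3)·-0.7000) / (10) = 1.3700
  z = (-5 - (3)·-2.2000 - (1)·-1.5000) / (5) = 0.6200
Iteration 2:
  x = (5 - (1)·1.3700 - (-3)·0.6200) / (7) = 0.7843
  y = (5 - (3)·0.6286 - (3)·0.6200) / (10) = 0.1254
  z = (-5 - (3)·0.6286 - (1)·1.3700) / (5) = -1.6512
Iteration 3:
  x = (5 - (1)·0.1254 - (-3)·-1.6512) / (7) = -0.0113
  y = (5 - (3)·0.7843 - (3)·-1.6512) / (10) = 0.7601
  z = (-5 - (3)·0.7843 - (1)·0.1254) / (5) = -1.4957

(-0.0113, 0.7601, -1.4957)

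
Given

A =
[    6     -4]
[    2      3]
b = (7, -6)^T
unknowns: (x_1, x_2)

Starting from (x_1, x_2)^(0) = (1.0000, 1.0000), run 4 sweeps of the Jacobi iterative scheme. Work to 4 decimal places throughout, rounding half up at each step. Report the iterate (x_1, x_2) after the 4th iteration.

Iteration 1:
  x_1 = (7 - (-4)·1.0000) / (6) = 1.8333
  x_2 = (-6 - (2)·1.0000) / (3) = -2.6667
Iteration 2:
  x_1 = (7 - (-4)·-2.6667) / (6) = -0.6111
  x_2 = (-6 - (2)·1.8333) / (3) = -3.2222
Iteration 3:
  x_1 = (7 - (-4)·-3.2222) / (6) = -0.9815
  x_2 = (-6 - (2)·-0.6111) / (3) = -1.5926
Iteration 4:
  x_1 = (7 - (-4)·-1.5926) / (6) = 0.1049
  x_2 = (-6 - (2)·-0.9815) / (3) = -1.3457

(0.1049, -1.3457)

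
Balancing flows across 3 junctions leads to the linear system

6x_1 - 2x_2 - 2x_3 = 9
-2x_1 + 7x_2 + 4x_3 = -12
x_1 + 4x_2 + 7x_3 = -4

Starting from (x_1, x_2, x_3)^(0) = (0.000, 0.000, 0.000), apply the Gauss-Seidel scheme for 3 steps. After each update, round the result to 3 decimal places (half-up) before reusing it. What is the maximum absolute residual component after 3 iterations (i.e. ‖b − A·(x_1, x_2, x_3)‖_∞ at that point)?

0.146

Iteration 1:
  x_1 = (9 - (-2)·0.000 - (-2)·0.000) / (6) = 1.500
  x_2 = (-12 - (-2)·1.500 - (4)·0.000) / (7) = -1.286
  x_3 = (-4 - (1)·1.500 - (4)·-1.286) / (7) = -0.051
Iteration 2:
  x_1 = (9 - (-2)·-1.286 - (-2)·-0.051) / (6) = 1.054
  x_2 = (-12 - (-2)·1.054 - (4)·-0.051) / (7) = -1.384
  x_3 = (-4 - (1)·1.054 - (4)·-1.384) / (7) = 0.069
Iteration 3:
  x_1 = (9 - (-2)·-1.384 - (-2)·0.069) / (6) = 1.062
  x_2 = (-12 - (-2)·1.062 - (4)·0.069) / (7) = -1.450
  x_3 = (-4 - (1)·1.062 - (4)·-1.450) / (7) = 0.105
Residual b − A·x = (-0.062, -0.146, 0.003); ∞-norm = 0.146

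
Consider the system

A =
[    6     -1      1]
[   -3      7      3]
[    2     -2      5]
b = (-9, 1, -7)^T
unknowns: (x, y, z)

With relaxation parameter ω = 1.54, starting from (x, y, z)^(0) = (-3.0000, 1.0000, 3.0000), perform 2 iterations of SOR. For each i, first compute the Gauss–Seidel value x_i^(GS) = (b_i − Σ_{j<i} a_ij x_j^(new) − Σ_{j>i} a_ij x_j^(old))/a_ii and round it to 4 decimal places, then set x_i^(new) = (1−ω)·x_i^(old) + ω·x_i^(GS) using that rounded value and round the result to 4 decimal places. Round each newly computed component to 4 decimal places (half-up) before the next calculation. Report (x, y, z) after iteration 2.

Iteration 1:
  x: GS value = (-9 - (-1)·1.0000 - (1)·3.0000) / (6) = -1.8333;  x ← (1−ω)·-3.0000 + ω·-1.8333 = -1.2033
  y: GS value = (1 - (-3)·-1.2033 - (3)·3.0000) / (7) = -1.6586;  y ← (1−ω)·1.0000 + ω·-1.6586 = -3.0942
  z: GS value = (-7 - (2)·-1.2033 - (-2)·-3.0942) / (5) = -2.1564;  z ← (1−ω)·3.0000 + ω·-2.1564 = -4.9409
Iteration 2:
  x: GS value = (-9 - (-1)·-3.0942 - (1)·-4.9409) / (6) = -1.1922;  x ← (1−ω)·-1.2033 + ω·-1.1922 = -1.1862
  y: GS value = (1 - (-3)·-1.1862 - (3)·-4.9409) / (7) = 1.7520;  y ← (1−ω)·-3.0942 + ω·1.7520 = 4.3689
  z: GS value = (-7 - (2)·-1.1862 - (-2)·4.3689) / (5) = 0.8220;  z ← (1−ω)·-4.9409 + ω·0.8220 = 3.9340

(-1.1862, 4.3689, 3.9340)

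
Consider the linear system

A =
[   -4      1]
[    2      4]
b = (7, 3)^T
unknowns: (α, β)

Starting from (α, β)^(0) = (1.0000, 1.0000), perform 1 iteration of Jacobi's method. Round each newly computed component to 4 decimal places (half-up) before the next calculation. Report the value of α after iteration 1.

Iteration 1:
  α = (7 - (1)·1.0000) / (-4) = -1.5000
  β = (3 - (2)·1.0000) / (4) = 0.2500

-1.5000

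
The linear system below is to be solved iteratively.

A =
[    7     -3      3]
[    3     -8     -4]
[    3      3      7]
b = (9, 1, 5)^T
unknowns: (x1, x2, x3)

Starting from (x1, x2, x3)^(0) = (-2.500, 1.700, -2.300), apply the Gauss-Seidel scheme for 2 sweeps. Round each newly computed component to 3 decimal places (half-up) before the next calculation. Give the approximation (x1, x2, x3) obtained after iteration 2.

Iteration 1:
  x1 = (9 - (-3)·1.700 - (3)·-2.300) / (7) = 3.000
  x2 = (1 - (3)·3.000 - (-4)·-2.300) / (-8) = 2.150
  x3 = (5 - (3)·3.000 - (3)·2.150) / (7) = -1.493
Iteration 2:
  x1 = (9 - (-3)·2.150 - (3)·-1.493) / (7) = 2.847
  x2 = (1 - (3)·2.847 - (-4)·-1.493) / (-8) = 1.689
  x3 = (5 - (3)·2.847 - (3)·1.689) / (7) = -1.230

(2.847, 1.689, -1.230)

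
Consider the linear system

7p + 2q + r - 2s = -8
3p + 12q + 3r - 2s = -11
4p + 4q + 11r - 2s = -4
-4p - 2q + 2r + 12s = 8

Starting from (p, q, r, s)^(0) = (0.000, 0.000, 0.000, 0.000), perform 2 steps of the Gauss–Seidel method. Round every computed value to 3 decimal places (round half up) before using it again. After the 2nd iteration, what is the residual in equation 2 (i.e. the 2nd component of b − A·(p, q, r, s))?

Iteration 1:
  p = (-8 - (2)·0.000 - (1)·0.000 - (-2)·0.000) / (7) = -1.143
  q = (-11 - (3)·-1.143 - (3)·0.000 - (-2)·0.000) / (12) = -0.631
  r = (-4 - (4)·-1.143 - (4)·-0.631 - (-2)·0.000) / (11) = 0.281
  s = (8 - (-4)·-1.143 - (-2)·-0.631 - (2)·0.281) / (12) = 0.134
Iteration 2:
  p = (-8 - (2)·-0.631 - (1)·0.281 - (-2)·0.134) / (7) = -0.964
  q = (-11 - (3)·-0.964 - (3)·0.281 - (-2)·0.134) / (12) = -0.724
  r = (-4 - (4)·-0.964 - (4)·-0.724 - (-2)·0.134) / (11) = 0.275
  s = (8 - (-4)·-0.964 - (-2)·-0.724 - (2)·0.275) / (12) = 0.179
Residual b − A·x = (0.279, 0.113, 0.085, -0.002)

0.113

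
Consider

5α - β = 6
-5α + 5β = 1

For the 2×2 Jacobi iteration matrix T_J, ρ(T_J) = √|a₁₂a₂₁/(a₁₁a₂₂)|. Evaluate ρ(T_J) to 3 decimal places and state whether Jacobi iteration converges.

a₁₂a₂₁/(a₁₁a₂₂) = (-1)·(-5) / ((5)·(5)) = 0.200000
ρ = √|0.200000| = √0.200000 = 0.447
ρ < 1, so Jacobi converges

0.447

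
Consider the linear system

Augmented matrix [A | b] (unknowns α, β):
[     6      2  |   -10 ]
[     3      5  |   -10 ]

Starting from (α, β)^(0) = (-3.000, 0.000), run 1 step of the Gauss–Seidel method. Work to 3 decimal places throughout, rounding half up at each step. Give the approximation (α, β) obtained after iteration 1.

Iteration 1:
  α = (-10 - (2)·0.000) / (6) = -1.667
  β = (-10 - (3)·-1.667) / (5) = -1.000

(-1.667, -1.000)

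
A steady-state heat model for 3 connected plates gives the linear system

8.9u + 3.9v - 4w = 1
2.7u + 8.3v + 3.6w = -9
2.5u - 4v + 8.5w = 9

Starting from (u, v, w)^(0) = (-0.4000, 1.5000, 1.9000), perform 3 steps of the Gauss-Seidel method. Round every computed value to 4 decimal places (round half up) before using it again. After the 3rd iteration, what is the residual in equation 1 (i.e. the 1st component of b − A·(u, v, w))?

0.1806

Iteration 1:
  u = (1 - (3.9)·1.5000 - (-4)·1.9000) / (8.9) = 0.3090
  v = (-9 - (2.7)·0.3090 - (3.6)·1.9000) / (8.3) = -2.0090
  w = (9 - (2.5)·0.3090 - (-4)·-2.0090) / (8.5) = 0.0225
Iteration 2:
  u = (1 - (3.9)·-2.0090 - (-4)·0.0225) / (8.9) = 1.0028
  v = (-9 - (2.7)·1.0028 - (3.6)·0.0225) / (8.3) = -1.4203
  w = (9 - (2.5)·1.0028 - (-4)·-1.4203) / (8.5) = 0.0955
Iteration 3:
  u = (1 - (3.9)·-1.4203 - (-4)·0.0955) / (8.9) = 0.7777
  v = (-9 - (2.7)·0.7777 - (3.6)·0.0955) / (8.3) = -1.3787
  w = (9 - (2.5)·0.7777 - (-4)·-1.3787) / (8.5) = 0.1813
Residual b − A·x = (0.1806, -0.3093, -0.0001)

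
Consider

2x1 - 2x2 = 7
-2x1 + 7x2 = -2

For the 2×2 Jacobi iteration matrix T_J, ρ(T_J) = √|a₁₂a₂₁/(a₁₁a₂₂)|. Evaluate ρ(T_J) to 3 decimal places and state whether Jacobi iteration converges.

0.535

a₁₂a₂₁/(a₁₁a₂₂) = (-2)·(-2) / ((2)·(7)) = 0.285714
ρ = √|0.285714| = √0.285714 = 0.535
ρ < 1, so Jacobi converges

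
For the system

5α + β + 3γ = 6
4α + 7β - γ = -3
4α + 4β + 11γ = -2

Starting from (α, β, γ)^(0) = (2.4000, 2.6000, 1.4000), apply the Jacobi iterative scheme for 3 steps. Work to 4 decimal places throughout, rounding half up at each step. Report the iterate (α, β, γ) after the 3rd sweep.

Iteration 1:
  α = (6 - (1)·2.6000 - (3)·1.4000) / (5) = -0.1600
  β = (-3 - (4)·2.4000 - (-1)·1.4000) / (7) = -1.6000
  γ = (-2 - (4)·2.4000 - (4)·2.6000) / (11) = -2.0000
Iteration 2:
  α = (6 - (1)·-1.6000 - (3)·-2.0000) / (5) = 2.7200
  β = (-3 - (4)·-0.1600 - (-1)·-2.0000) / (7) = -0.6229
  γ = (-2 - (4)·-0.1600 - (4)·-1.6000) / (11) = 0.4582
Iteration 3:
  α = (6 - (1)·-0.6229 - (3)·0.4582) / (5) = 1.0497
  β = (-3 - (4)·2.7200 - (-1)·0.4582) / (7) = -1.9174
  γ = (-2 - (4)·2.7200 - (4)·-0.6229) / (11) = -0.9444

(1.0497, -1.9174, -0.9444)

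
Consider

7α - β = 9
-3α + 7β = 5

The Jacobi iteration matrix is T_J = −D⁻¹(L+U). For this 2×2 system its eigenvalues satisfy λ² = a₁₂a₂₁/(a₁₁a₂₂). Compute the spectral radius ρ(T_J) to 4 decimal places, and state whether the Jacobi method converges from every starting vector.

0.2474

a₁₂a₂₁/(a₁₁a₂₂) = (-1)·(-3) / ((7)·(7)) = 0.061224
ρ = √|0.061224| = √0.061224 = 0.2474
ρ < 1, so Jacobi converges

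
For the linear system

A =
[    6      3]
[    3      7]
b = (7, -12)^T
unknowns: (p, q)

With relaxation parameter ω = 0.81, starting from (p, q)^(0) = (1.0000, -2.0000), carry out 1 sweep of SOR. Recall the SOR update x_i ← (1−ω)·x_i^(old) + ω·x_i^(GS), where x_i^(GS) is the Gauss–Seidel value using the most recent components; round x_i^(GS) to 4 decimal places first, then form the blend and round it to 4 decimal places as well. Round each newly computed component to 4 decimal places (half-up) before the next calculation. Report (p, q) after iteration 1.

(1.9450, -2.4438)

Iteration 1:
  p: GS value = (7 - (3)·-2.0000) / (6) = 2.1667;  p ← (1−ω)·1.0000 + ω·2.1667 = 1.9450
  q: GS value = (-12 - (3)·1.9450) / (7) = -2.5479;  q ← (1−ω)·-2.0000 + ω·-2.5479 = -2.4438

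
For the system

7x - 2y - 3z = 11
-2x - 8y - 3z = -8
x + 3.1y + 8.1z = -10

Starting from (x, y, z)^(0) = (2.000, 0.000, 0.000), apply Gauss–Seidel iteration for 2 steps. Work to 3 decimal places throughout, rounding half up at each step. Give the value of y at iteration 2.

Iteration 1:
  x = (11 - (-2)·0.000 - (-3)·0.000) / (7) = 1.571
  y = (-8 - (-2)·1.571 - (-3)·0.000) / (-8) = 0.607
  z = (-10 - (1)·1.571 - (3.1)·0.607) / (8.1) = -1.661
Iteration 2:
  x = (11 - (-2)·0.607 - (-3)·-1.661) / (7) = 1.033
  y = (-8 - (-2)·1.033 - (-3)·-1.661) / (-8) = 1.365
  z = (-10 - (1)·1.033 - (3.1)·1.365) / (8.1) = -1.885

1.365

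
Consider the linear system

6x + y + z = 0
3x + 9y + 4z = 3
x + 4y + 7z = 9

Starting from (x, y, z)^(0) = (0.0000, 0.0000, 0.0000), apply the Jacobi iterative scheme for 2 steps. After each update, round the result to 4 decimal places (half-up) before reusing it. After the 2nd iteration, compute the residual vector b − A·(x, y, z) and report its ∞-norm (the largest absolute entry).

Iteration 1:
  x = (0 - (1)·0.0000 - (1)·0.0000) / (6) = 0.0000
  y = (3 - (3)·0.0000 - (4)·0.0000) / (9) = 0.3333
  z = (9 - (1)·0.0000 - (4)·0.0000) / (7) = 1.2857
Iteration 2:
  x = (0 - (1)·0.3333 - (1)·1.2857) / (6) = -0.2698
  y = (3 - (3)·0.0000 - (4)·1.2857) / (9) = -0.2381
  z = (9 - (1)·0.0000 - (4)·0.3333) / (7) = 1.0953
Residual b − A·x = (0.7616, 1.5711, 2.5551); ∞-norm = 2.5551

2.5551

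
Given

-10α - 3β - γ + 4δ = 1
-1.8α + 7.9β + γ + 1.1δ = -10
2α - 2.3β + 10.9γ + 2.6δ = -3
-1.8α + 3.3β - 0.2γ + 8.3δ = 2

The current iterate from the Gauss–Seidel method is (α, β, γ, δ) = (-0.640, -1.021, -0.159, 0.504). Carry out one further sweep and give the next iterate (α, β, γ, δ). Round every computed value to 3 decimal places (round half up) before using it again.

One sweep:
  α = (1 - (-3)·-1.021 - (-1)·-0.159 - (4)·0.504) / (-10) = 0.424
  β = (-10 - (-1.8)·0.424 - (1)·-0.159 - (1.1)·0.504) / (7.9) = -1.219
  γ = (-3 - (2)·0.424 - (-2.3)·-1.219 - (2.6)·0.504) / (10.9) = -0.730
  δ = (2 - (-1.8)·0.424 - (3.3)·-1.219 - (-0.2)·-0.730) / (8.3) = 0.800

(0.424, -1.219, -0.730, 0.800)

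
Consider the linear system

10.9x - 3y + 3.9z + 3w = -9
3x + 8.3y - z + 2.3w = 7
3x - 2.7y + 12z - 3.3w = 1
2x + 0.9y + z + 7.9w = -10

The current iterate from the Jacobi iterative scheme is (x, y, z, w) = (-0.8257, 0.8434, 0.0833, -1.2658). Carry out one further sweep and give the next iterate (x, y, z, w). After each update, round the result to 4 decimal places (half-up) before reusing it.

(-0.2750, 1.5026, 0.1314, -1.1634)

One sweep:
  x = (-9 - (-3)·0.8434 - (3.9)·0.0833 - (3)·-1.2658) / (10.9) = -0.2750
  y = (7 - (3)·-0.8257 - (-1)·0.0833 - (2.3)·-1.2658) / (8.3) = 1.5026
  z = (1 - (3)·-0.8257 - (-2.7)·0.8434 - (-3.3)·-1.2658) / (12) = 0.1314
  w = (-10 - (2)·-0.8257 - (0.9)·0.8434 - (1)·0.0833) / (7.9) = -1.1634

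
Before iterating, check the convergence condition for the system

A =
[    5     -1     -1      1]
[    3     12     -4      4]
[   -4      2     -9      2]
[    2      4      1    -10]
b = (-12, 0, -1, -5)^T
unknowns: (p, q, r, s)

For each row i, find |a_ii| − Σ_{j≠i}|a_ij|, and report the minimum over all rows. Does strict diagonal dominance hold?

row 1: |5| − (1+1+1) = 2
row 2: |12| − (3+4+4) = 1
row 3: |-9| − (4+2+2) = 1
row 4: |-10| − (2+4+1) = 3
minimum over rows = 1 → strictly diagonally dominant (convergence guaranteed)

1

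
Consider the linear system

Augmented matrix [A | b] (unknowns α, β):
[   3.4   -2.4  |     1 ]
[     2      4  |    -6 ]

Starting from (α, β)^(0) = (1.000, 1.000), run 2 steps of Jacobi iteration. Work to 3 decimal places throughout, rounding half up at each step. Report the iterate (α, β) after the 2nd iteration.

(-1.118, -2.000)

Iteration 1:
  α = (1 - (-2.4)·1.000) / (3.4) = 1.000
  β = (-6 - (2)·1.000) / (4) = -2.000
Iteration 2:
  α = (1 - (-2.4)·-2.000) / (3.4) = -1.118
  β = (-6 - (2)·1.000) / (4) = -2.000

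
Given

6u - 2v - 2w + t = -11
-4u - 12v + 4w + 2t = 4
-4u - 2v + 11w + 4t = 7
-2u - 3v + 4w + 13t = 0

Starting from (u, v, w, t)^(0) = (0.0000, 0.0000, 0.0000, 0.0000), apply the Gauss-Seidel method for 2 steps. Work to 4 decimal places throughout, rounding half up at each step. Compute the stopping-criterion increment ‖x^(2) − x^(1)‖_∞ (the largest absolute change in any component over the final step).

Iteration 1:
  u = (-11 - (-2)·0.0000 - (-2)·0.0000 - (1)·0.0000) / (6) = -1.8333
  v = (4 - (-4)·-1.8333 - (4)·0.0000 - (2)·0.0000) / (-12) = 0.2778
  w = (7 - (-4)·-1.8333 - (-2)·0.2778 - (4)·0.0000) / (11) = 0.0202
  t = (0 - (-2)·-1.8333 - (-3)·0.2778 - (4)·0.0202) / (13) = -0.2242
Iteration 2:
  u = (-11 - (-2)·0.2778 - (-2)·0.0202 - (1)·-0.2242) / (6) = -1.6966
  v = (4 - (-4)·-1.6966 - (4)·0.0202 - (2)·-0.2242) / (-12) = 0.2016
  w = (7 - (-4)·-1.6966 - (-2)·0.2016 - (4)·-0.2242) / (11) = 0.1376
  t = (0 - (-2)·-1.6966 - (-3)·0.2016 - (4)·0.1376) / (13) = -0.2568
Change: (0.1367, -0.0762, 0.1174, -0.0326) → max |·| = 0.1367

0.1367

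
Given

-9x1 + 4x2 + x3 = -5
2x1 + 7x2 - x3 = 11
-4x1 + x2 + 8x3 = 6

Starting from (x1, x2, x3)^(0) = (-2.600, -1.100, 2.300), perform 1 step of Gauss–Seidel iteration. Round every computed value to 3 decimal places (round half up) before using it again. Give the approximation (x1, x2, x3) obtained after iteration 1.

Iteration 1:
  x1 = (-5 - (4)·-1.100 - (1)·2.300) / (-9) = 0.322
  x2 = (11 - (2)·0.322 - (-1)·2.300) / (7) = 1.808
  x3 = (6 - (-4)·0.322 - (1)·1.808) / (8) = 0.685

(0.322, 1.808, 0.685)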